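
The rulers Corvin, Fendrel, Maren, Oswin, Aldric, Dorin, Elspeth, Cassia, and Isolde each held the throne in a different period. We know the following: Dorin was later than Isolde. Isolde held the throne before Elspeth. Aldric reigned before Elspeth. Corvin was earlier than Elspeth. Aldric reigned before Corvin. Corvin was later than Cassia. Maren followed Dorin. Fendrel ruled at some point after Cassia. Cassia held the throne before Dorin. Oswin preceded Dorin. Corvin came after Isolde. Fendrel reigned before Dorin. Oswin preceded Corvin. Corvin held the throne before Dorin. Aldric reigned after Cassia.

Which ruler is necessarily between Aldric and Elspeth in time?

Corvin

Tracing the constraints gives Aldric → Corvin → Elspeth, so Corvin sits after Aldric and before Elspeth.
No other ruler is forced both after Aldric and before Elspeth.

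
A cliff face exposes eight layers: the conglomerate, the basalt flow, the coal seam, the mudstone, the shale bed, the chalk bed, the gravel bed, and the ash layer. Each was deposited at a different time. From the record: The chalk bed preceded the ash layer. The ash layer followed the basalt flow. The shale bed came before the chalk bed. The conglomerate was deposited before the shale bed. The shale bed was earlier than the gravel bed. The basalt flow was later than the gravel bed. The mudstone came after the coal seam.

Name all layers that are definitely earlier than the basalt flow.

Directly stated before the basalt flow: the gravel bed.
The conglomerate reaches the basalt flow via the conglomerate → the shale bed → the gravel bed → the basalt flow.
The shale bed reaches the basalt flow via the shale bed → the gravel bed → the basalt flow.
No chain forces the coal seam (or any of the others) ahead of the basalt flow.

the conglomerate, the gravel bed, the shale bed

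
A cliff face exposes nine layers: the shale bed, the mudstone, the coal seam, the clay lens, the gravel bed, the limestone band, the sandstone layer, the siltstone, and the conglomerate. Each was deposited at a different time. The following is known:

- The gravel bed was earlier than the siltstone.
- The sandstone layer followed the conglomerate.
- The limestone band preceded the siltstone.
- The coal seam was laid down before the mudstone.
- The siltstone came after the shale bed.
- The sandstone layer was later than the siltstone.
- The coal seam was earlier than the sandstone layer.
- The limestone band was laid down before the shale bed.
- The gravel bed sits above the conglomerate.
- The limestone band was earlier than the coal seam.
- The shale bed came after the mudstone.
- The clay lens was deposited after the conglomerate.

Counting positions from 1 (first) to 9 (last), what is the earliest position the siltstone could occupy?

The coal seam, the conglomerate, the gravel bed, the limestone band, the mudstone, and the shale bed must all come before the siltstone — 6 forced predecessors.
Nothing else is forced ahead of the siltstone, so its earliest slot is position 6 + 1 = 7.

7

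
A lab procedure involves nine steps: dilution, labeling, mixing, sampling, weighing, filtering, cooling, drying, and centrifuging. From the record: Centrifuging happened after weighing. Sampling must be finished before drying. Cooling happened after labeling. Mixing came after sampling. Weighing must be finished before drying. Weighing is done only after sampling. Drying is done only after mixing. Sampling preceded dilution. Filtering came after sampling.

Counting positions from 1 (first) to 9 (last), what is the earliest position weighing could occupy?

2

Sampling must come before weighing — 1 forced predecessor.
Nothing else is forced ahead of weighing, so its earliest slot is position 1 + 1 = 2.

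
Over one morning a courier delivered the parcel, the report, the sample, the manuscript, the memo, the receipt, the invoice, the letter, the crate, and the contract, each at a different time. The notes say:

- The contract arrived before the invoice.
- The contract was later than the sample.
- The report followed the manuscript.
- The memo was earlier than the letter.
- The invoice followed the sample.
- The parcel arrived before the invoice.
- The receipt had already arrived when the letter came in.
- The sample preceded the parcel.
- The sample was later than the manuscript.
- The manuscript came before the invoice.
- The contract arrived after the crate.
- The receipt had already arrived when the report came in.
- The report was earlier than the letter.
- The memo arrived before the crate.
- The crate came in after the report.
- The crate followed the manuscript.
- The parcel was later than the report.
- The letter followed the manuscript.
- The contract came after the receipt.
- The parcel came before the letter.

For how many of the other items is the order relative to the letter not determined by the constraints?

Forced before the letter: the manuscript, the memo, the parcel, the receipt, the report, and the sample.
That leaves the contract, the crate, and the invoice with no forced order relative to the letter — 3.

3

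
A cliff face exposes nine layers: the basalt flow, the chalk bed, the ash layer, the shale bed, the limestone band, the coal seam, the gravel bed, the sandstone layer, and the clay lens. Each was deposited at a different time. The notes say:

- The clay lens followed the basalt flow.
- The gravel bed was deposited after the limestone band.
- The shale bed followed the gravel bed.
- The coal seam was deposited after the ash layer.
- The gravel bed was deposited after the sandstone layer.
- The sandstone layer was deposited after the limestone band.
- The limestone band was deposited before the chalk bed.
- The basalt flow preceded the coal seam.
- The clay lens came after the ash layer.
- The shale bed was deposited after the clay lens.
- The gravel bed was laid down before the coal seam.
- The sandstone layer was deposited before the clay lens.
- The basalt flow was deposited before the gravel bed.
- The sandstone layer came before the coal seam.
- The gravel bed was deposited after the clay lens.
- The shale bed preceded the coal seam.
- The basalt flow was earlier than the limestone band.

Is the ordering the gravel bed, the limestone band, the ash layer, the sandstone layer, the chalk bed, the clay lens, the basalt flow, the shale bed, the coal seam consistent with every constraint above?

The constraints require the basalt flow before the gravel bed, but in the proposed sequence the gravel bed appears ahead of the basalt flow. That one violation is enough.

no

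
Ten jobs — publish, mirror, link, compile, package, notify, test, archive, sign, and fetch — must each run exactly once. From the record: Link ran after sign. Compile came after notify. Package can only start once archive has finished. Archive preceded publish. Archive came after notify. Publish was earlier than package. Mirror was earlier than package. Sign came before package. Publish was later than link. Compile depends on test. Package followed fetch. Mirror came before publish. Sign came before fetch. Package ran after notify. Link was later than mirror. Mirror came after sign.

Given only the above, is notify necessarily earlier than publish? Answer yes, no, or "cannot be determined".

Chain the constraints: notify → archive → publish. Each link is directly stated, so notify comes before publish.

yes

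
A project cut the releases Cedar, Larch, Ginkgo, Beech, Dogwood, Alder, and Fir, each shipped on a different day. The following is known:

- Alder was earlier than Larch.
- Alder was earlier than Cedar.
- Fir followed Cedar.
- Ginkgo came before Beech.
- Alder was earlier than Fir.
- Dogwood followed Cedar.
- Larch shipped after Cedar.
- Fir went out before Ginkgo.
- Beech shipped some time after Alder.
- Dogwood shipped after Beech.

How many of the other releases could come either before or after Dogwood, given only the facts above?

1

Forced before Dogwood: Alder, Beech, Cedar, Fir, and Ginkgo.
That leaves Larch with no forced order relative to Dogwood — 1.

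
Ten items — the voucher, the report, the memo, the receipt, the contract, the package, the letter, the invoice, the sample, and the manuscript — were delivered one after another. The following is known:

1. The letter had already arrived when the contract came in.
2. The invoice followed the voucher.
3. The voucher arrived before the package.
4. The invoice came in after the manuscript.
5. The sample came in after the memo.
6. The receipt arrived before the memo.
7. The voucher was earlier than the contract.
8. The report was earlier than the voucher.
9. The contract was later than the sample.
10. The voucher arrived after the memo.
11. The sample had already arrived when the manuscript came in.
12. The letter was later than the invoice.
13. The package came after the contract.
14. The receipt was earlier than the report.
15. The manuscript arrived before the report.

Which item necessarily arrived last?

Every other item has a chain of constraints placing it before the package, so the package is last.

the package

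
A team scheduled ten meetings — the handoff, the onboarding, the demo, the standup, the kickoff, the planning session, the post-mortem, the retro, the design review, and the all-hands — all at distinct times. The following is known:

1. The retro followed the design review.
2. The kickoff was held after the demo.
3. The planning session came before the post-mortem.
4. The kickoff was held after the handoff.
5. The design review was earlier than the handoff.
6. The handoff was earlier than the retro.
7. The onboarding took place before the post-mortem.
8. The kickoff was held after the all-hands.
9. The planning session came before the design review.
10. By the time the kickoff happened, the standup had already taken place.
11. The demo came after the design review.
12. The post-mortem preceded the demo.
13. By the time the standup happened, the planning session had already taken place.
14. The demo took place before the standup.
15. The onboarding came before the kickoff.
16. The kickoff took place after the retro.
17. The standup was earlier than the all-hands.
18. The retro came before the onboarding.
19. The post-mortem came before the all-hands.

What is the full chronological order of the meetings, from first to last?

the planning session, the design review, the handoff, the retro, the onboarding, the post-mortem, the demo, the standup, the all-hands, the kickoff

The constraints fix every adjacent pair, so only one ordering works:
the planning session → the design review → the handoff → the retro → the onboarding → the post-mortem → the demo → the standup → the all-hands → the kickoff.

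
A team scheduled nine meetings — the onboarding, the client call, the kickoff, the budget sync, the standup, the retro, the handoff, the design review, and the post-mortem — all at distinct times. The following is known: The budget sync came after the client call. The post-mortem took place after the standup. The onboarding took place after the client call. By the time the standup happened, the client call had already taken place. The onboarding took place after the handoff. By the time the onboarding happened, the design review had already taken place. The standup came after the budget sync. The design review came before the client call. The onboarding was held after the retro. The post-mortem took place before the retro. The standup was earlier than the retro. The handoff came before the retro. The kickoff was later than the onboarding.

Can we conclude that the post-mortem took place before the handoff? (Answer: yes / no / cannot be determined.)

No chain of stated constraints runs from the post-mortem to the handoff, and none runs from the handoff to the post-mortem either.
So the relative order of the post-mortem and the handoff is not fixed by the given facts.

cannot be determined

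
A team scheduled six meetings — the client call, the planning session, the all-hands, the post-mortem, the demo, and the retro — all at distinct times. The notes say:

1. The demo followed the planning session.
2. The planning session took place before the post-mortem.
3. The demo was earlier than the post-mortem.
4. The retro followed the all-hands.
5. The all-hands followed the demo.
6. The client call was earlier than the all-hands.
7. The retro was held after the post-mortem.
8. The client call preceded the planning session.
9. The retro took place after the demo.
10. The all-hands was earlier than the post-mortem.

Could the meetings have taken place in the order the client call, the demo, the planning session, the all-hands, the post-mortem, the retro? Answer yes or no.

no

The constraints require the planning session before the demo, but in the proposed sequence the demo appears ahead of the planning session. That one violation is enough.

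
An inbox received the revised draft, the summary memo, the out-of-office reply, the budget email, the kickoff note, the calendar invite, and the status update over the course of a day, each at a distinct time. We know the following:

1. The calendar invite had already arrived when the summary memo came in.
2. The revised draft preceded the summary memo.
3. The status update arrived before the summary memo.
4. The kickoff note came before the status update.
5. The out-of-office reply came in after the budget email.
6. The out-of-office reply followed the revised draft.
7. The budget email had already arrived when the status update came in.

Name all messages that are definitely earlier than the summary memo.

the budget email, the calendar invite, the kickoff note, the revised draft, the status update

Directly stated before the summary memo: the calendar invite, the revised draft, and the status update.
The budget email reaches the summary memo via the budget email → the status update → the summary memo.
The kickoff note reaches the summary memo via the kickoff note → the status update → the summary memo.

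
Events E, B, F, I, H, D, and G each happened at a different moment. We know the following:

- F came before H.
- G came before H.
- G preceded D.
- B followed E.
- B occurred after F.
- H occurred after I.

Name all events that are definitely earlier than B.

E, F

Directly stated before B: E and F.
No chain forces I (or any of the others) ahead of B.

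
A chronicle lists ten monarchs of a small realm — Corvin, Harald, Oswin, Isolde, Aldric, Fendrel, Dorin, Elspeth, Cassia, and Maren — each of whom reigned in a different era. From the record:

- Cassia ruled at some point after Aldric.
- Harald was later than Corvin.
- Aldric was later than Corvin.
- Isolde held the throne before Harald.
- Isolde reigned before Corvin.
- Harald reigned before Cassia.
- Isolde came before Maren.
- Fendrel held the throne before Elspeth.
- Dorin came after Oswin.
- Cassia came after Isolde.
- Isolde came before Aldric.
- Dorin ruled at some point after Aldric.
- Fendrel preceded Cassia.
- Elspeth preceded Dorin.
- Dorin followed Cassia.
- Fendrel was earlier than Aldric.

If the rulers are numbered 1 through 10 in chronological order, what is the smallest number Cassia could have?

Aldric, Corvin, Fendrel, Harald, and Isolde must all come before Cassia — 5 forced predecessors.
Nothing else is forced ahead of Cassia, so their earliest slot is position 5 + 1 = 6.

6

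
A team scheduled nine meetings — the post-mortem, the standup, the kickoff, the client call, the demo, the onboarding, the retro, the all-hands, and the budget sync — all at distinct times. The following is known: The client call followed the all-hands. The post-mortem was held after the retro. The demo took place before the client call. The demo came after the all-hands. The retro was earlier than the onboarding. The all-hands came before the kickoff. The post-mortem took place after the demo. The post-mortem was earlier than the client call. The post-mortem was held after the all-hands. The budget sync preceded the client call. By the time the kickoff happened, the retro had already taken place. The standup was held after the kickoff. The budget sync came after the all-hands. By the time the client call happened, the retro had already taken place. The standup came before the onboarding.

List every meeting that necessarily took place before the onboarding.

the all-hands, the kickoff, the retro, the standup

Directly stated before the onboarding: the retro and the standup.
The all-hands reaches the onboarding via the all-hands → the kickoff → the standup → the onboarding.
The kickoff reaches the onboarding via the kickoff → the standup → the onboarding.
No chain forces the budget sync (or any of the others) ahead of the onboarding.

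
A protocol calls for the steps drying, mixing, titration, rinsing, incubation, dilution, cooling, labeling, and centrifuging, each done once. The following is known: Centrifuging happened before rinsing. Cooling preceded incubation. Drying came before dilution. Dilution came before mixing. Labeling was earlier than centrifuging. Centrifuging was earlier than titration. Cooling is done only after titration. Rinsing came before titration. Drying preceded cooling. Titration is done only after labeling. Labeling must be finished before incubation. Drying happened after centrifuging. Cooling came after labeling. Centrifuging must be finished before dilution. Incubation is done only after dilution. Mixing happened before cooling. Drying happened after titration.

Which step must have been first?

labeling

Labeling has a chain of constraints placing it before every other step, so labeling must be first.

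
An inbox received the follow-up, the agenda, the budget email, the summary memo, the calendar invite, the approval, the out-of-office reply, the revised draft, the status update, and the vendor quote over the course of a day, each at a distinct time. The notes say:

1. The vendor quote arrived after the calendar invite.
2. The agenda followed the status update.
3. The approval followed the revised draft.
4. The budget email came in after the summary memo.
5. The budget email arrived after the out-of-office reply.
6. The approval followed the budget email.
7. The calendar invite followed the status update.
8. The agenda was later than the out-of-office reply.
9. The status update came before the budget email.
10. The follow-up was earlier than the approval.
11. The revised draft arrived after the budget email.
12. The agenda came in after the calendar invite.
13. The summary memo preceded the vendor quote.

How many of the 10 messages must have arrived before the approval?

Directly stated before the approval: the budget email, the follow-up, and the revised draft.
The out-of-office reply reaches the approval via the out-of-office reply → the budget email → the approval.
The status update reaches the approval via the status update → the budget email → the approval.
The summary memo reaches the approval via the summary memo → the budget email → the approval.
No chain forces the calendar invite (or any of the others) ahead of the approval.
That's the budget email, the follow-up, the out-of-office reply, the revised draft, the status update, and the summary memo — 6 in all.

6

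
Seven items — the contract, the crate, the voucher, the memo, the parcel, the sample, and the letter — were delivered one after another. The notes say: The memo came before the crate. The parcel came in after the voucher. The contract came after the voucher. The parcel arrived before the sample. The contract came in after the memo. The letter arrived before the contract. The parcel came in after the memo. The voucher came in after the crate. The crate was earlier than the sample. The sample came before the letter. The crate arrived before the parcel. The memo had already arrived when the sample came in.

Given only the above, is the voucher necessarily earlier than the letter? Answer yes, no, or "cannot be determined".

Chain the constraints: the voucher → the parcel → the sample → the letter. Each link is directly stated, so the voucher comes before the letter.

yes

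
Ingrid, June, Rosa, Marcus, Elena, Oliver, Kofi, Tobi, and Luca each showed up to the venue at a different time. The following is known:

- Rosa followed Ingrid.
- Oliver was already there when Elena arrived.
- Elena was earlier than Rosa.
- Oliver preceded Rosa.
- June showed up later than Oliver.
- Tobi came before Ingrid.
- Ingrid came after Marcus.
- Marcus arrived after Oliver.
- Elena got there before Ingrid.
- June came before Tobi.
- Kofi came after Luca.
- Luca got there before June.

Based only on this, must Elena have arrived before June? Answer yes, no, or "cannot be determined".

cannot be determined

No chain of stated constraints runs from Elena to June, and none runs from June to Elena either.
So the relative order of Elena and June is not fixed by the given facts.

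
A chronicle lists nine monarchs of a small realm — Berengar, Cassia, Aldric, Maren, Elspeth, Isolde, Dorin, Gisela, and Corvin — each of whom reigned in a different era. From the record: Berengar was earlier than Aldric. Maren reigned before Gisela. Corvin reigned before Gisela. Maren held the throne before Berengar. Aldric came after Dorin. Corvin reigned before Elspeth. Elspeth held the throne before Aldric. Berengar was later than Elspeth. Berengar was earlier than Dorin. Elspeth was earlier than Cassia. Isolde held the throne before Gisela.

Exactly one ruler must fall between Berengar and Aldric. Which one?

Tracing the constraints gives Berengar → Dorin → Aldric, so Dorin sits after Berengar and before Aldric.
No other ruler is forced both after Berengar and before Aldric.

Dorin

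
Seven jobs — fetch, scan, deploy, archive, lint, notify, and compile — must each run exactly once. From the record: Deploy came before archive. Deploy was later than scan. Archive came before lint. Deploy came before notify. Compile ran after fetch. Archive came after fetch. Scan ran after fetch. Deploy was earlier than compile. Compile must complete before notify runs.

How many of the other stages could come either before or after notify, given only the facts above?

Forced before notify: compile, deploy, fetch, and scan.
That leaves archive and lint with no forced order relative to notify — 2.

2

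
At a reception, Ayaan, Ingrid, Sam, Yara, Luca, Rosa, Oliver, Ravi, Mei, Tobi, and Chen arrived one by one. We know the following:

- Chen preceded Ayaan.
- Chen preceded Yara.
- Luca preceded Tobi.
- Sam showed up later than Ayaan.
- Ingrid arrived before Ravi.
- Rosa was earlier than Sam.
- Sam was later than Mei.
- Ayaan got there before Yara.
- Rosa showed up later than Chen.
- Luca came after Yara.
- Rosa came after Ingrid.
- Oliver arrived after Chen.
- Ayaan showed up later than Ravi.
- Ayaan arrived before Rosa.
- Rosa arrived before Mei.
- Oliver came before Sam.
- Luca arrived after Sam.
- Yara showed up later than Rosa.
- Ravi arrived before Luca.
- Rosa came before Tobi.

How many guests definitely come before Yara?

Directly stated before Yara: Ayaan, Chen, and Rosa.
Ingrid reaches Yara via Ingrid → Rosa → Yara.
Ravi reaches Yara via Ravi → Ayaan → Yara.
That's Ayaan, Chen, Ingrid, Ravi, and Rosa — 5 in all.

5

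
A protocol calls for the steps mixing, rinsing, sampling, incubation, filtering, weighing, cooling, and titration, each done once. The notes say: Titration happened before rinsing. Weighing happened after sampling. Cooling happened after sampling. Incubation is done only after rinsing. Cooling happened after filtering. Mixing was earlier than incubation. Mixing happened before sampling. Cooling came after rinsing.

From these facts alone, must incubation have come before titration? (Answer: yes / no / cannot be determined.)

no

Tracing the constraints gives titration → rinsing → incubation, so titration must come before incubation.
That means incubation cannot be before titration.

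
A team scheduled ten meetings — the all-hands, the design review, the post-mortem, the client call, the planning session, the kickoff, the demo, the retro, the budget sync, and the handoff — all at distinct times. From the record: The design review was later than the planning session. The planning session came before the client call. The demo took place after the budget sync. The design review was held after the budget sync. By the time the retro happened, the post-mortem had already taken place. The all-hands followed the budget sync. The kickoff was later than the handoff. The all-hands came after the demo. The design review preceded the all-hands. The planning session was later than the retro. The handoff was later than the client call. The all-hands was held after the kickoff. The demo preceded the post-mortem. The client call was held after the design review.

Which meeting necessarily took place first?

The budget sync has a chain of constraints placing it before every other meeting, so the budget sync must be first.

the budget sync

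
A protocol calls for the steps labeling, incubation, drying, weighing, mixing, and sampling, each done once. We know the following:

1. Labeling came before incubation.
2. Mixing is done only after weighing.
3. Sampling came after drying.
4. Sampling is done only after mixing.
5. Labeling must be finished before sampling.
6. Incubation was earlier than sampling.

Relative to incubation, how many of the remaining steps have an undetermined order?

Forced before incubation: labeling; forced after incubation: sampling.
That leaves drying, mixing, and weighing with no forced order relative to incubation — 3.

3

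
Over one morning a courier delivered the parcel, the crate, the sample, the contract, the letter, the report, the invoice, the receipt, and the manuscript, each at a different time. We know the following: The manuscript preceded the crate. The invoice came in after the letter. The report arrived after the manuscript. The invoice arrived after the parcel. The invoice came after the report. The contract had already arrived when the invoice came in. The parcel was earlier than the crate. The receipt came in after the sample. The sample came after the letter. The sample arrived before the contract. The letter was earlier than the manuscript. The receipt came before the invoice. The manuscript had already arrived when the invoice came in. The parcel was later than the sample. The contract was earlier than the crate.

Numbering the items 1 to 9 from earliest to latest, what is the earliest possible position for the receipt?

The letter and the sample must both come before the receipt — 2 forced predecessors.
Nothing else is forced ahead of the receipt, so its earliest slot is position 2 + 1 = 3.

3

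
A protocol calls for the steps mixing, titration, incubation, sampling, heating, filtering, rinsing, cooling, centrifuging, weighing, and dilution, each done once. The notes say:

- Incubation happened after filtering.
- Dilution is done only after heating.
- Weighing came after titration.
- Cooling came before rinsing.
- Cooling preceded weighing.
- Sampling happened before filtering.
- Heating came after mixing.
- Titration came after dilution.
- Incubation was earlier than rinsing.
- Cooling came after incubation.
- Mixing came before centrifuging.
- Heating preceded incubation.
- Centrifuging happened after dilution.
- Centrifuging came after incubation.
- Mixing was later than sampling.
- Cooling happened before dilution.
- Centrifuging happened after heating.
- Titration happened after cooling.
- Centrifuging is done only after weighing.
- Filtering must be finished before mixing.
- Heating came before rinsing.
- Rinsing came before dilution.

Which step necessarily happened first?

Sampling has a chain of constraints placing it before every other step, so sampling must be first.

sampling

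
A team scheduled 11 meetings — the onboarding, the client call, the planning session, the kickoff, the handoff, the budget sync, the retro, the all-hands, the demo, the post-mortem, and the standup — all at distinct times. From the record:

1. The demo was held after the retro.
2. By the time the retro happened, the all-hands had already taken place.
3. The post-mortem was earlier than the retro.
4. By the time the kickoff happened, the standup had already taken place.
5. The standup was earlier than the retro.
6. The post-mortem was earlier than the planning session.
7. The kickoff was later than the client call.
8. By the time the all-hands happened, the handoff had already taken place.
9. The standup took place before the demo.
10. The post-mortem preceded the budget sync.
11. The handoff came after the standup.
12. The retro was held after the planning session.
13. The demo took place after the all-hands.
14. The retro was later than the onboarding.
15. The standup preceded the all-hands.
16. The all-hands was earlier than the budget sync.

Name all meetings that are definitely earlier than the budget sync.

the all-hands, the handoff, the post-mortem, the standup

Directly stated before the budget sync: the all-hands and the post-mortem.
The handoff reaches the budget sync via the handoff → the all-hands → the budget sync.
The standup reaches the budget sync via the standup → the all-hands → the budget sync.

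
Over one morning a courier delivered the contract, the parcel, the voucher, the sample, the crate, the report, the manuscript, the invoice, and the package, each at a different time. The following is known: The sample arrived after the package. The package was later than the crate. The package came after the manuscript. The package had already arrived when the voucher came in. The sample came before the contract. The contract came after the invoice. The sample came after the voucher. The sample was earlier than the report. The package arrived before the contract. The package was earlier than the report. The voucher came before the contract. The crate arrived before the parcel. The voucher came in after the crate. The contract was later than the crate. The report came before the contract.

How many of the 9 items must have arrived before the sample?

4

Directly stated before the sample: the package and the voucher.
The crate reaches the sample via the crate → the package → the sample.
The manuscript reaches the sample via the manuscript → the package → the sample.
That's the crate, the manuscript, the package, and the voucher — 4 in all.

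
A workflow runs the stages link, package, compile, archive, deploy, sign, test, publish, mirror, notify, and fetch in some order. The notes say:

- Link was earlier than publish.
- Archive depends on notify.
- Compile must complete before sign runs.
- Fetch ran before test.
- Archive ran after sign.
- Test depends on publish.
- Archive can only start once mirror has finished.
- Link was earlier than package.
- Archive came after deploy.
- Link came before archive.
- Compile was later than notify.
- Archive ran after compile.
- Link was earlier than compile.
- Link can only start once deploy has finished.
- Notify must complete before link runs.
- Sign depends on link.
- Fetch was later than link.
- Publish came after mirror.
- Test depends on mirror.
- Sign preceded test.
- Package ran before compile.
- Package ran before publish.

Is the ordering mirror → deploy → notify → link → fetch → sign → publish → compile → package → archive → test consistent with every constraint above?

no

The constraints require compile before sign, but in the proposed sequence sign appears ahead of compile. That one violation is enough.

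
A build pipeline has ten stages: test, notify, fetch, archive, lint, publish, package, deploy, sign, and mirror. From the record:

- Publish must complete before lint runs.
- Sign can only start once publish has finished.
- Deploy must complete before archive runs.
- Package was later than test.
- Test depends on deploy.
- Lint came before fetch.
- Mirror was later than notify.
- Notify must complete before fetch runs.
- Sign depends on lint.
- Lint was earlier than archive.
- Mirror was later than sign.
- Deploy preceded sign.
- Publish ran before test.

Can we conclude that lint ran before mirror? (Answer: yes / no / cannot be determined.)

yes

Chain the constraints: lint → sign → mirror. Each link is directly stated, so lint comes before mirror.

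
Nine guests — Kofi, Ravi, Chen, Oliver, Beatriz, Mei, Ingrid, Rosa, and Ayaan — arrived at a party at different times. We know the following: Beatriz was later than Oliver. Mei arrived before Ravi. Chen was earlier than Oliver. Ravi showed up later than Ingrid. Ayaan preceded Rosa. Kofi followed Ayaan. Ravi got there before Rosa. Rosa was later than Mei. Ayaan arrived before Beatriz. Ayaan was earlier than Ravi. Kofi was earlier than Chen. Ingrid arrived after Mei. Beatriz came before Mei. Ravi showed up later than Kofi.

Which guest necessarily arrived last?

Every other guest has a chain of constraints placing them before Rosa, so Rosa is last.

Rosa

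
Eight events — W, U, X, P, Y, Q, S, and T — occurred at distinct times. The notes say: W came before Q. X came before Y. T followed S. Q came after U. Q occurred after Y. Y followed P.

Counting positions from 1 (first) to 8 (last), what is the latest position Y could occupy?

7

Y must come before Q — 1 event forced after it.
Everything else can be placed before Y in some valid order, so Y can sit as late as position 8 − 1 = 7.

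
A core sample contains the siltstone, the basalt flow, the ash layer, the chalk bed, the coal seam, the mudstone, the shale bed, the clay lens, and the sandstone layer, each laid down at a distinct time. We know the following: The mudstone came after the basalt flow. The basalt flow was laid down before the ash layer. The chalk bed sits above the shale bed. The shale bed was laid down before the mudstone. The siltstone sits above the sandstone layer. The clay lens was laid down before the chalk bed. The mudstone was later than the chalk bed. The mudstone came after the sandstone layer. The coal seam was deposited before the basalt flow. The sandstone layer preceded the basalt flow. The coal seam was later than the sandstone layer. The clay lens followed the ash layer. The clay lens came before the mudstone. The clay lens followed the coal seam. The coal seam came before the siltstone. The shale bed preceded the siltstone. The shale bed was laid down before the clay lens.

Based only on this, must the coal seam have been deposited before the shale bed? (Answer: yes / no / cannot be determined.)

No chain of stated constraints runs from the coal seam to the shale bed, and none runs from the shale bed to the coal seam either.
So the relative order of the coal seam and the shale bed is not fixed by the given facts.

cannot be determined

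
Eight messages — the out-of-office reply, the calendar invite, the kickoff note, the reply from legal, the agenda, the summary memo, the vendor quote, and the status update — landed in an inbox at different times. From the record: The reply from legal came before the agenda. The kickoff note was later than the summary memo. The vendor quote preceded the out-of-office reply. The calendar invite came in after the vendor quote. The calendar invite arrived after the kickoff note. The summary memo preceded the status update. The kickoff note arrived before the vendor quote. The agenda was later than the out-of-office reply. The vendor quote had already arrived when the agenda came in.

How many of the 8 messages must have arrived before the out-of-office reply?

3

Directly stated before the out-of-office reply: the vendor quote.
The kickoff note reaches the out-of-office reply via the kickoff note → the vendor quote → the out-of-office reply.
The summary memo reaches the out-of-office reply via the summary memo → the kickoff note → the vendor quote → the out-of-office reply.
No chain forces the reply from legal (or any of the others) ahead of the out-of-office reply.
That's the kickoff note, the summary memo, and the vendor quote — 3 in all.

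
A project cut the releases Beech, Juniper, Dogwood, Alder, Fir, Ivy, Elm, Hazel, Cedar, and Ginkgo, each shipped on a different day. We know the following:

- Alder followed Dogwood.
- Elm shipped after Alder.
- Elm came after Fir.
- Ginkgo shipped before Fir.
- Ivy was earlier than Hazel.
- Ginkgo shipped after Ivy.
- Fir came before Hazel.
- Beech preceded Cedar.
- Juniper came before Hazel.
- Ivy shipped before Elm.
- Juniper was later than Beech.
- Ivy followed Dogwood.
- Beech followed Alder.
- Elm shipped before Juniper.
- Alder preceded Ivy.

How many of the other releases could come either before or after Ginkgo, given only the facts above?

Forced before Ginkgo: Alder, Dogwood, and Ivy; forced after Ginkgo: Elm, Fir, Hazel, and Juniper.
That leaves Beech and Cedar with no forced order relative to Ginkgo — 2.

2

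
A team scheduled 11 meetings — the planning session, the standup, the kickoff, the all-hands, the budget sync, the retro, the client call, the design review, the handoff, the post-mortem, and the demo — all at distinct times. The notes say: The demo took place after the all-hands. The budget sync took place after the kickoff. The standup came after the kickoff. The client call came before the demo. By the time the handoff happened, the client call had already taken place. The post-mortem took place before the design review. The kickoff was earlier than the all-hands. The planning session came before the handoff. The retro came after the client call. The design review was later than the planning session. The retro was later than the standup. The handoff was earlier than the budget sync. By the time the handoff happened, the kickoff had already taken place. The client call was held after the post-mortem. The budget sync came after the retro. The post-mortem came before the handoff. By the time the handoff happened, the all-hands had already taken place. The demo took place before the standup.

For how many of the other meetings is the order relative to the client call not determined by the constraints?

4

Forced before the client call: the post-mortem; forced after the client call: the budget sync, the demo, the handoff, the retro, and the standup.
That leaves the all-hands, the design review, the kickoff, and the planning session with no forced order relative to the client call — 4.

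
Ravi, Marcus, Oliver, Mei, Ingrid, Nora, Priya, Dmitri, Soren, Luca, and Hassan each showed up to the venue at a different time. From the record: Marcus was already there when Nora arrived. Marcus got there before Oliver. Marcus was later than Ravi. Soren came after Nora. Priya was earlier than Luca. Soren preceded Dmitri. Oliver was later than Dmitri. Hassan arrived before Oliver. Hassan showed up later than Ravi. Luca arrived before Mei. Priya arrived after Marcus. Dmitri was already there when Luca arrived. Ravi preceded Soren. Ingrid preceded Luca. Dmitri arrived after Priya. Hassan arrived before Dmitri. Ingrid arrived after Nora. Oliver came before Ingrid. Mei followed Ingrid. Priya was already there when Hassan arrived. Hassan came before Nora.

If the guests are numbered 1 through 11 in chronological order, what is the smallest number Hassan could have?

Marcus, Priya, and Ravi must all come before Hassan — 3 forced predecessors.
Nothing else is forced ahead of Hassan, so their earliest slot is position 3 + 1 = 4.

4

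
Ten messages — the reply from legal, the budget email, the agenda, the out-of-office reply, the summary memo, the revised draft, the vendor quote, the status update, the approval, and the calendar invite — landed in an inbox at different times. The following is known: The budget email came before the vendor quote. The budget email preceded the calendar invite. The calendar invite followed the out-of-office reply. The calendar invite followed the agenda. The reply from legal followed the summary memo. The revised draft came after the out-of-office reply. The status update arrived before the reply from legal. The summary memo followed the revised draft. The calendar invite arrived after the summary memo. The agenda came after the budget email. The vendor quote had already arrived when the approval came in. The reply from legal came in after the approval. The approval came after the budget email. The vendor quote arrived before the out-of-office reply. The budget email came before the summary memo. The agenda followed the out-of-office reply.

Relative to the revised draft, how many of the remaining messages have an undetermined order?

3

Forced before the revised draft: the budget email, the out-of-office reply, and the vendor quote; forced after the revised draft: the calendar invite, the reply from legal, and the summary memo.
That leaves the agenda, the approval, and the status update with no forced order relative to the revised draft — 3.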